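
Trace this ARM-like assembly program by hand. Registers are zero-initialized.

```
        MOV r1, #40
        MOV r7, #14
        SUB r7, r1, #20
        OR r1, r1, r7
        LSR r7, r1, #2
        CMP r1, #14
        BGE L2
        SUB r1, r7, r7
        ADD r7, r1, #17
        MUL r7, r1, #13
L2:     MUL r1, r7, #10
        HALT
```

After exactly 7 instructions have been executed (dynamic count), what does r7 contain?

after MOV r1, #40: r1=40
after MOV r7, #14: r7=14
after SUB r7, r1, #20: r7=40-20=20
after OR r1, r1, r7: r1=40|20=60
after LSR r7, r1, #2: r7=60>>2=15
CMP r1, #14  (cmp 60,14)
BGE L2: taken
After step 7: r7 = 15.

15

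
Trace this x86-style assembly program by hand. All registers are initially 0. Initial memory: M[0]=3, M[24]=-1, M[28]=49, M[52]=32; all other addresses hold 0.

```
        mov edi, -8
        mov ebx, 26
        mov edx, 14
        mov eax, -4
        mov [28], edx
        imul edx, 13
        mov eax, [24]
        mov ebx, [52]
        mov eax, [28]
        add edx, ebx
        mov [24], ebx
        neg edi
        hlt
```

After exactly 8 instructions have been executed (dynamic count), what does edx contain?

after mov edi, -8: edi=-8
after mov ebx, 26: ebx=26
after mov edx, 14: edx=14
after mov eax, -4: eax=-4
mov [28], edx → M[28]=14
after imul edx, 13: edx=14*13=182
after mov eax, [24]: eax=M[24]=-1
after mov ebx, [52]: ebx=M[52]=32
After step 8: edx = 182.

182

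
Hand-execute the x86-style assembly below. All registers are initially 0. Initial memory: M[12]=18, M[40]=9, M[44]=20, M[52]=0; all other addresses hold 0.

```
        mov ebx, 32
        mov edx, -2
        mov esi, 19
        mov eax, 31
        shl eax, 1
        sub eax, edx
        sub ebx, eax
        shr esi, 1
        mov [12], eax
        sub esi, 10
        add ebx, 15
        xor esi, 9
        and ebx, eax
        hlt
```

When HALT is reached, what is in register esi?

-10

after mov ebx, 32: ebx=32
after mov edx, -2: edx=-2
after mov esi, 19: esi=19
after mov eax, 31: eax=31
after shl eax, 1: eax=31<<1=62
after sub eax, edx: eax=62-(-2)=64
after sub ebx, eax: ebx=32-64=-32
after shr esi, 1: esi=19>>1=9
mov [12], eax → M[12]=64
after sub esi, 10: esi=9-10=-1
after add ebx, 15: ebx=(-32)+15=-17
after xor esi, 9: esi=(-1)^9=-10
after and ebx, eax: ebx=(-17)&64=64
halt.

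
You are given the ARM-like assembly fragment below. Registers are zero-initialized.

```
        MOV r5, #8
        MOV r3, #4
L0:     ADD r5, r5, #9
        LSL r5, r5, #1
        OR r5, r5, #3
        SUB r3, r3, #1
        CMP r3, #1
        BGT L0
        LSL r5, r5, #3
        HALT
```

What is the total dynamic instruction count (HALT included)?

22

r5=8
r3=4
r5=8+9=17
r5=17<<1=34
r5=34|3=35
r3=4-1=3
CMP r3, #1  (cmp 3,1)
BGT L0: taken
r5=35+9=44
r5=44<<1=88
r5=88|3=91
r3=3-1=2
CMP r3, #1  (cmp 2,1)
BGT L0: taken
r5=91+9=100
r5=100<<1=200
r5=200|3=203
r3=2-1=1
CMP r3, #1  (cmp 1,1)
BGT L0: not taken
r5=203<<3=1624
halt.
Total executed instructions: 22.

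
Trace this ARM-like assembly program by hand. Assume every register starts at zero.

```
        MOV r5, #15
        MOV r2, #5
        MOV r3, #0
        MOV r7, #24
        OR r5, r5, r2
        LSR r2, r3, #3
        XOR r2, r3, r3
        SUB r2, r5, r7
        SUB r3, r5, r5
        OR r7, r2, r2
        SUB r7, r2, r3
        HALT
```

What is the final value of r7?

r5=15
r2=5
r3=0
r7=24
r5=15|5=15
r2=0>>3=0
r2=0^0=0
r2=15-24=-9
r3=15-15=0
r7=(-9)|(-9)=-9
r7=(-9)-0=-9
halt.

-9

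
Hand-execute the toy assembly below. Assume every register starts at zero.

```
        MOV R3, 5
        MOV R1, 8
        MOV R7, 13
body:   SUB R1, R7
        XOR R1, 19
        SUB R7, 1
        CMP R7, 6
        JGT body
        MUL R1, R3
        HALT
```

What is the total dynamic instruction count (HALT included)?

40

after MOV R3, 5: R3=5
after MOV R1, 8: R1=8
after MOV R7, 13: R7=13
after SUB R1, R7: R1=8-13=-5
after XOR R1, 19: R1=(-5)^19=-24
after SUB R7, 1: R7=13-1=12
CMP R7, 6  (cmp 12,6)
JGT body: taken
after SUB R1, R7: R1=(-24)-12=-36
after XOR R1, 19: R1=(-36)^19=-49
after SUB R7, 1: R7=12-1=11
CMP R7, 6  (cmp 11,6)
JGT body: taken
after SUB R1, R7: R1=(-49)-11=-60
after XOR R1, 19: R1=(-60)^19=-41
after SUB R7, 1: R7=11-1=10
CMP R7, 6  (cmp 10,6)
JGT body: taken
after SUB R1, R7: R1=(-41)-10=-51
after XOR R1, 19: R1=(-51)^19=-34
after SUB R7, 1: R7=10-1=9
CMP R7, 6  (cmp 9,6)
JGT body: taken
after SUB R1, R7: R1=(-34)-9=-43
after XOR R1, 19: R1=(-43)^19=-58
after SUB R7, 1: R7=9-1=8
CMP R7, 6  (cmp 8,6)
JGT body: taken
after SUB R1, R7: R1=(-58)-8=-66
after XOR R1, 19: R1=(-66)^19=-83
after SUB R7, 1: R7=8-1=7
CMP R7, 6  (cmp 7,6)
JGT body: taken
after SUB R1, R7: R1=(-83)-7=-90
after XOR R1, 19: R1=(-90)^19=-75
after SUB R7, 1: R7=7-1=6
CMP R7, 6  (cmp 6,6)
JGT body: not taken
after MUL R1, R3: R1=(-75)*5=-375
halt.
Total executed instructions: 40.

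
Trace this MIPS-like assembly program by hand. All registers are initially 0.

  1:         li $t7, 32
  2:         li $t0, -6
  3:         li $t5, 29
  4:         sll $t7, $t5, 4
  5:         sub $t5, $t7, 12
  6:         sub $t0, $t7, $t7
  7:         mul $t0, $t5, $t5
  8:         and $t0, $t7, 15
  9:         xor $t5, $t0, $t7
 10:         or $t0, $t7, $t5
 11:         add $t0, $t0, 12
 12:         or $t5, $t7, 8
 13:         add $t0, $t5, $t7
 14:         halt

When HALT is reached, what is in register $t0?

936

$t7=32
$t0=-6
$t5=29
$t7=29<<4=464
$t5=464-12=452
$t0=464-464=0
$t0=452*452=204304
$t0=464&15=0
$t5=0^464=464
$t0=464|464=464
$t0=464+12=476
$t5=464|8=472
$t0=472+464=936
halt.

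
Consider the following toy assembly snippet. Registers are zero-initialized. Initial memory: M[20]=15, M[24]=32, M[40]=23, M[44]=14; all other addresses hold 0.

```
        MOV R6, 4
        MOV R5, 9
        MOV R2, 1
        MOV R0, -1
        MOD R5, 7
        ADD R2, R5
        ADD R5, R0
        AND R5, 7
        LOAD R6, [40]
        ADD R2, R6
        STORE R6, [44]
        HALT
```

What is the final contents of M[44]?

23

after MOV R6, 4: R6=4
after MOV R5, 9: R5=9
after MOV R2, 1: R2=1
after MOV R0, -1: R0=-1
after MOD R5, 7: R5=9%7=2
after ADD R2, R5: R2=1+2=3
after ADD R5, R0: R5=2+(-1)=1
after AND R5, 7: R5=1&7=1
after LOAD R6, [40]: R6=M[40]=23
after ADD R2, R6: R2=3+23=26
STORE R6, [44] → M[44]=23
halt.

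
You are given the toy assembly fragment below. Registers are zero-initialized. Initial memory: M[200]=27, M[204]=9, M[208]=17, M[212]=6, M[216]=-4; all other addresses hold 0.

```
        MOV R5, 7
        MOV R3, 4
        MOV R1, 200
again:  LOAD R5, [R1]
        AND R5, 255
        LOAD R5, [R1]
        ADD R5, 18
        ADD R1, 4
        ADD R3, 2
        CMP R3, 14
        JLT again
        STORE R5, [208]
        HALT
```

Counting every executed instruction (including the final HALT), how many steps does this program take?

MOV R5, 7 → R5=7
MOV R3, 4 → R3=4
MOV R1, 200 → R1=200
LOAD R5, [R1] → R5=M[200]=27
AND R5, 255 → R5=27&255=27
LOAD R5, [R1] → R5=M[200]=27
ADD R5, 18 → R5=27+18=45
ADD R1, 4 → R1=200+4=204
ADD R3, 2 → R3=4+2=6
CMP R3, 14  (cmp 6,14)
JLT again: taken
LOAD R5, [R1] → R5=M[204]=9
AND R5, 255 → R5=9&255=9
LOAD R5, [R1] → R5=M[204]=9
ADD R5, 18 → R5=9+18=27
ADD R1, 4 → R1=204+4=208
ADD R3, 2 → R3=6+2=8
CMP R3, 14  (cmp 8,14)
JLT again: taken
LOAD R5, [R1] → R5=M[208]=17
AND R5, 255 → R5=17&255=17
LOAD R5, [R1] → R5=M[208]=17
ADD R5, 18 → R5=17+18=35
ADD R1, 4 → R1=208+4=212
ADD R3, 2 → R3=8+2=10
CMP R3, 14  (cmp 10,14)
JLT again: taken
LOAD R5, [R1] → R5=M[212]=6
AND R5, 255 → R5=6&255=6
LOAD R5, [R1] → R5=M[212]=6
ADD R5, 18 → R5=6+18=24
ADD R1, 4 → R1=212+4=216
ADD R3, 2 → R3=10+2=12
CMP R3, 14  (cmp 12,14)
JLT again: taken
LOAD R5, [R1] → R5=M[216]=-4
AND R5, 255 → R5=(-4)&255=252
LOAD R5, [R1] → R5=M[216]=-4
ADD R5, 18 → R5=(-4)+18=14
ADD R1, 4 → R1=216+4=220
ADD R3, 2 → R3=12+2=14
CMP R3, 14  (cmp 14,14)
JLT again: not taken
STORE R5, [208] → M[208]=14
halt.
Total executed instructions: 45.

45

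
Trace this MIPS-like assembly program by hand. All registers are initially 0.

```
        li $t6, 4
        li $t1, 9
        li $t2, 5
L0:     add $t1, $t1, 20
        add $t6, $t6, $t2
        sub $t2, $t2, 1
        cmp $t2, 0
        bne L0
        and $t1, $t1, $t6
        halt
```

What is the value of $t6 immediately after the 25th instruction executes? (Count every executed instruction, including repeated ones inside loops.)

after li $t6, 4: $t6=4
after li $t1, 9: $t1=9
after li $t2, 5: $t2=5
after add $t1, $t1, 20: $t1=9+20=29
after add $t6, $t6, $t2: $t6=4+5=9
after sub $t2, $t2, 1: $t2=5-1=4
cmp $t2, 0  (cmp 4,0)
bne L0: taken
after add $t1, $t1, 20: $t1=29+20=49
after add $t6, $t6, $t2: $t6=9+4=13
after sub $t2, $t2, 1: $t2=4-1=3
cmp $t2, 0  (cmp 3,0)
bne L0: taken
after add $t1, $t1, 20: $t1=49+20=69
after add $t6, $t6, $t2: $t6=13+3=16
after sub $t2, $t2, 1: $t2=3-1=2
cmp $t2, 0  (cmp 2,0)
bne L0: taken
after add $t1, $t1, 20: $t1=69+20=89
after add $t6, $t6, $t2: $t6=16+2=18
after sub $t2, $t2, 1: $t2=2-1=1
cmp $t2, 0  (cmp 1,0)
bne L0: taken
after add $t1, $t1, 20: $t1=89+20=109
after add $t6, $t6, $t2: $t6=18+1=19
After step 25: $t6 = 19.

19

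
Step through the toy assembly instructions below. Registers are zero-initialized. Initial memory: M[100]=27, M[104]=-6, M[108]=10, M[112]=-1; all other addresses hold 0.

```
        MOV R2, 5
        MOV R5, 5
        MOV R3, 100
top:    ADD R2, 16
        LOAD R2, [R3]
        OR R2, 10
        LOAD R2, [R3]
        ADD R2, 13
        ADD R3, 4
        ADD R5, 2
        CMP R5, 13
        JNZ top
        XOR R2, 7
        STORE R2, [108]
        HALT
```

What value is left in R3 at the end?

after MOV R2, 5: R2=5
after MOV R5, 5: R5=5
after MOV R3, 100: R3=100
after ADD R2, 16: R2=5+16=21
after LOAD R2, [R3]: R2=M[100]=27
after OR R2, 10: R2=27|10=27
after LOAD R2, [R3]: R2=M[100]=27
after ADD R2, 13: R2=27+13=40
after ADD R3, 4: R3=100+4=104
after ADD R5, 2: R5=5+2=7
CMP R5, 13  (cmp 7,13)
JNZ top: taken
after ADD R2, 16: R2=40+16=56
after LOAD R2, [R3]: R2=M[104]=-6
after OR R2, 10: R2=(-6)|10=-6
after LOAD R2, [R3]: R2=M[104]=-6
after ADD R2, 13: R2=(-6)+13=7
after ADD R3, 4: R3=104+4=108
after ADD R5, 2: R5=7+2=9
CMP R5, 13  (cmp 9,13)
JNZ top: taken
after ADD R2, 16: R2=7+16=23
after LOAD R2, [R3]: R2=M[108]=10
after OR R2, 10: R2=10|10=10
after LOAD R2, [R3]: R2=M[108]=10
after ADD R2, 13: R2=10+13=23
after ADD R3, 4: R3=108+4=112
after ADD R5, 2: R5=9+2=11
CMP R5, 13  (cmp 11,13)
JNZ top: taken
after ADD R2, 16: R2=23+16=39
after LOAD R2, [R3]: R2=M[112]=-1
after OR R2, 10: R2=(-1)|10=-1
after LOAD R2, [R3]: R2=M[112]=-1
after ADD R2, 13: R2=(-1)+13=12
after ADD R3, 4: R3=112+4=116
after ADD R5, 2: R5=11+2=13
CMP R5, 13  (cmp 13,13)
JNZ top: not taken
after XOR R2, 7: R2=12^7=11
STORE R2, [108] → M[108]=11
halt.

116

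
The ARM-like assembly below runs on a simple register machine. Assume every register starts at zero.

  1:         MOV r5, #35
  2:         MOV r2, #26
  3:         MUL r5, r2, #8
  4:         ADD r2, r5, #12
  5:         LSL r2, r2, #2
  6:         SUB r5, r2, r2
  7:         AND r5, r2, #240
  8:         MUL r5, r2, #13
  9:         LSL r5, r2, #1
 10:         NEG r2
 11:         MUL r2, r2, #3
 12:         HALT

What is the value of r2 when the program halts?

-2640

after MOV r5, #35: r5=35
after MOV r2, #26: r2=26
after MUL r5, r2, #8: r5=26*8=208
after ADD r2, r5, #12: r2=208+12=220
after LSL r2, r2, #2: r2=220<<2=880
after SUB r5, r2, r2: r5=880-880=0
after AND r5, r2, #240: r5=880&240=112
after MUL r5, r2, #13: r5=880*13=11440
after LSL r5, r2, #1: r5=880<<1=1760
after NEG r2: r2=-(880)=-880
after MUL r2, r2, #3: r2=(-880)*3=-2640
halt.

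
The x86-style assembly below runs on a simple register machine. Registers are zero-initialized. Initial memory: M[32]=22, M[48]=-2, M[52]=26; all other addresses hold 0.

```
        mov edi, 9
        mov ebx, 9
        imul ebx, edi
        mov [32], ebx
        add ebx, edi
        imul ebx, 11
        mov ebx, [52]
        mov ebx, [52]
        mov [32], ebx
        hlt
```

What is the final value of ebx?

26

after mov edi, 9: edi=9
after mov ebx, 9: ebx=9
after imul ebx, edi: ebx=9*9=81
mov [32], ebx → M[32]=81
after add ebx, edi: ebx=81+9=90
after imul ebx, 11: ebx=90*11=990
after mov ebx, [52]: ebx=M[52]=26
after mov ebx, [52]: ebx=M[52]=26
mov [32], ebx → M[32]=26
halt.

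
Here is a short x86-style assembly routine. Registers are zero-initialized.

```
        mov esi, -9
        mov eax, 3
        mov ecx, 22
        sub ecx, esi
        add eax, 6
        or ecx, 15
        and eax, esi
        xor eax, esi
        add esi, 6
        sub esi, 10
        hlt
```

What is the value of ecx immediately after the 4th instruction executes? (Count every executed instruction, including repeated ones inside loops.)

31

mov esi, -9 → esi=-9
mov eax, 3 → eax=3
mov ecx, 22 → ecx=22
sub ecx, esi → ecx=22-(-9)=31
After step 4: ecx = 31.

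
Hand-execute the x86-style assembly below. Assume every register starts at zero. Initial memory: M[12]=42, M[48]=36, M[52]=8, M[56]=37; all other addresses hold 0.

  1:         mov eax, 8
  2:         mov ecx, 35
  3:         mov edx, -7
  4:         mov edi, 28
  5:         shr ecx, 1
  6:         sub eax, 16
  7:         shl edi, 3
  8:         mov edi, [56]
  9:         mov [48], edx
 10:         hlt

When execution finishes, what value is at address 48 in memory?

-7

mov eax, 8 → eax=8
mov ecx, 35 → ecx=35
mov edx, -7 → edx=-7
mov edi, 28 → edi=28
shr ecx, 1 → ecx=35>>1=17
sub eax, 16 → eax=8-16=-8
shl edi, 3 → edi=28<<3=224
mov edi, [56] → edi=M[56]=37
mov [48], edx → M[48]=-7
halt.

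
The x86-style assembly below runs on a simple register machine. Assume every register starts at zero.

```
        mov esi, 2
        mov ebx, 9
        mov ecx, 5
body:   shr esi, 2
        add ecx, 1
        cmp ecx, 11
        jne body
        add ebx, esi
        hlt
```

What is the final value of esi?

0

esi=2
ebx=9
ecx=5
esi=2>>2=0
ecx=5+1=6
cmp ecx, 11  (cmp 6,11)
jne body: taken
esi=0>>2=0
ecx=6+1=7
cmp ecx, 11  (cmp 7,11)
jne body: taken
esi=0>>2=0
ecx=7+1=8
cmp ecx, 11  (cmp 8,11)
jne body: taken
esi=0>>2=0
ecx=8+1=9
cmp ecx, 11  (cmp 9,11)
jne body: taken
esi=0>>2=0
ecx=9+1=10
cmp ecx, 11  (cmp 10,11)
jne body: taken
esi=0>>2=0
ecx=10+1=11
cmp ecx, 11  (cmp 11,11)
jne body: not taken
ebx=9+0=9
halt.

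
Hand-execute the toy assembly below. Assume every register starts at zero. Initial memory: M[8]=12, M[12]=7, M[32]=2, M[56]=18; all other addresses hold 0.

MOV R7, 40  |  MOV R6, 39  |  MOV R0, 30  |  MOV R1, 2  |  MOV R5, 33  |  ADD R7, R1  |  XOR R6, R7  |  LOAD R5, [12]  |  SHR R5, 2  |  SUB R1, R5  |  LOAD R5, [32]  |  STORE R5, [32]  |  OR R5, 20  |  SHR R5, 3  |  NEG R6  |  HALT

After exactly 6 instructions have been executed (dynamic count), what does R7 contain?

MOV R7, 40 → R7=40
MOV R6, 39 → R6=39
MOV R0, 30 → R0=30
MOV R1, 2 → R1=2
MOV R5, 33 → R5=33
ADD R7, R1 → R7=40+2=42
After step 6: R7 = 42.

42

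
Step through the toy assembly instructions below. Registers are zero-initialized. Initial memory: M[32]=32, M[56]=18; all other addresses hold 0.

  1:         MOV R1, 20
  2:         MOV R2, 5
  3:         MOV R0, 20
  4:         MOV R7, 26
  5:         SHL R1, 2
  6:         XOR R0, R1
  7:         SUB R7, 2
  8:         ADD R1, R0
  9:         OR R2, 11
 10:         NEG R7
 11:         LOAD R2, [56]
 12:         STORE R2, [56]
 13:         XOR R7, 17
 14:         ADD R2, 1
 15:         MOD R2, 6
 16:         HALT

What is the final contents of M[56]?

18

R1=20
R2=5
R0=20
R7=26
R1=20<<2=80
R0=20^80=68
R7=26-2=24
R1=80+68=148
R2=5|11=15
R7=-(24)=-24
R2=M[56]=18
STORE R2, [56] → M[56]=18
R7=(-24)^17=-7
R2=18+1=19
R2=19%6=1
halt.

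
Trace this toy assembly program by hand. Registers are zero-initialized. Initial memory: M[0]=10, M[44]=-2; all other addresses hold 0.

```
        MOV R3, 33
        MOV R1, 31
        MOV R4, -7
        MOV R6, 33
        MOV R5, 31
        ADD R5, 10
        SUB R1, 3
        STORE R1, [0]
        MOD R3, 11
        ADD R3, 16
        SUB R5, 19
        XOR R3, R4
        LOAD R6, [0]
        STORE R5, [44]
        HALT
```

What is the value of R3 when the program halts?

after MOV R3, 33: R3=33
after MOV R1, 31: R1=31
after MOV R4, -7: R4=-7
after MOV R6, 33: R6=33
after MOV R5, 31: R5=31
after ADD R5, 10: R5=31+10=41
after SUB R1, 3: R1=31-3=28
STORE R1, [0] → M[0]=28
after MOD R3, 11: R3=33%11=0
after ADD R3, 16: R3=0+16=16
after SUB R5, 19: R5=41-19=22
after XOR R3, R4: R3=16^(-7)=-23
after LOAD R6, [0]: R6=M[0]=28
STORE R5, [44] → M[44]=22
halt.

-23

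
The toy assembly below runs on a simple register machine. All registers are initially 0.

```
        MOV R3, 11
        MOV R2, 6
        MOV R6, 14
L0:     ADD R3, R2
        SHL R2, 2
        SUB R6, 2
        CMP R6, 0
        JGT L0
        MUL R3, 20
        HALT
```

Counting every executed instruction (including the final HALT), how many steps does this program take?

40

R3=11
R2=6
R6=14
R3=11+6=17
R2=6<<2=24
R6=14-2=12
CMP R6, 0  (cmp 12,0)
JGT L0: taken
R3=17+24=41
R2=24<<2=96
R6=12-2=10
CMP R6, 0  (cmp 10,0)
JGT L0: taken
R3=41+96=137
R2=96<<2=384
R6=10-2=8
CMP R6, 0  (cmp 8,0)
JGT L0: taken
R3=137+384=521
R2=384<<2=1536
R6=8-2=6
CMP R6, 0  (cmp 6,0)
JGT L0: taken
R3=521+1536=2057
R2=1536<<2=6144
R6=6-2=4
CMP R6, 0  (cmp 4,0)
JGT L0: taken
R3=2057+6144=8201
R2=6144<<2=24576
R6=4-2=2
CMP R6, 0  (cmp 2,0)
JGT L0: taken
R3=8201+24576=32777
R2=24576<<2=98304
R6=2-2=0
CMP R6, 0  (cmp 0,0)
JGT L0: not taken
R3=32777*20=655540
halt.
Total executed instructions: 40.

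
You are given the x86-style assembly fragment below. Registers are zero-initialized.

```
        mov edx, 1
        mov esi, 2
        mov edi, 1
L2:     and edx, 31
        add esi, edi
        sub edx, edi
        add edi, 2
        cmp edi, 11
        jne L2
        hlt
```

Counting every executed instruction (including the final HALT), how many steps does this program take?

34

after mov edx, 1: edx=1
after mov esi, 2: esi=2
after mov edi, 1: edi=1
after and edx, 31: edx=1&31=1
after add esi, edi: esi=2+1=3
after sub edx, edi: edx=1-1=0
after add edi, 2: edi=1+2=3
cmp edi, 11  (cmp 3,11)
jne L2: taken
after and edx, 31: edx=0&31=0
after add esi, edi: esi=3+3=6
after sub edx, edi: edx=0-3=-3
after add edi, 2: edi=3+2=5
cmp edi, 11  (cmp 5,11)
jne L2: taken
after and edx, 31: edx=(-3)&31=29
after add esi, edi: esi=6+5=11
after sub edx, edi: edx=29-5=24
after add edi, 2: edi=5+2=7
cmp edi, 11  (cmp 7,11)
jne L2: taken
after and edx, 31: edx=24&31=24
after add esi, edi: esi=11+7=18
after sub edx, edi: edx=24-7=17
after add edi, 2: edi=7+2=9
cmp edi, 11  (cmp 9,11)
jne L2: taken
after and edx, 31: edx=17&31=17
after add esi, edi: esi=18+9=27
after sub edx, edi: edx=17-9=8
after add edi, 2: edi=9+2=11
cmp edi, 11  (cmp 11,11)
jne L2: not taken
halt.
Total executed instructions: 34.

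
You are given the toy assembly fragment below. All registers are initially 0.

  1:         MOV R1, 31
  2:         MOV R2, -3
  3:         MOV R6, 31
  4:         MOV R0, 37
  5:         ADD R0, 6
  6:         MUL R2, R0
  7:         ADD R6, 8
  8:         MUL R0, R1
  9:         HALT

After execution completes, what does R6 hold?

39

MOV R1, 31 → R1=31
MOV R2, -3 → R2=-3
MOV R6, 31 → R6=31
MOV R0, 37 → R0=37
ADD R0, 6 → R0=37+6=43
MUL R2, R0 → R2=(-3)*43=-129
ADD R6, 8 → R6=31+8=39
MUL R0, R1 → R0=43*31=1333
halt.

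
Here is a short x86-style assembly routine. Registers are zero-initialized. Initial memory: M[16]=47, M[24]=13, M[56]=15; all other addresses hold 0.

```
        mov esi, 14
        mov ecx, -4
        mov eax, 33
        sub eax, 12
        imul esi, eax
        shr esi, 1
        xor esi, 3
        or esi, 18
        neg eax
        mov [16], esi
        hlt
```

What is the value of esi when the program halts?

146

mov esi, 14 → esi=14
mov ecx, -4 → ecx=-4
mov eax, 33 → eax=33
sub eax, 12 → eax=33-12=21
imul esi, eax → esi=14*21=294
shr esi, 1 → esi=294>>1=147
xor esi, 3 → esi=147^3=144
or esi, 18 → esi=144|18=146
neg eax → eax=-(21)=-21
mov [16], esi → M[16]=146
halt.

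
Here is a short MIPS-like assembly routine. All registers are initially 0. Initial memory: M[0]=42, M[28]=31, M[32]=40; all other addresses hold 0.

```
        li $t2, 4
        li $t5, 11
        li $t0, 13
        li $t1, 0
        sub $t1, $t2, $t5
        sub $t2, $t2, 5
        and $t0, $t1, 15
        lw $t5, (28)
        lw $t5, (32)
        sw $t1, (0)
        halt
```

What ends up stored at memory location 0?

-7

li $t2, 4 → $t2=4
li $t5, 11 → $t5=11
li $t0, 13 → $t0=13
li $t1, 0 → $t1=0
sub $t1, $t2, $t5 → $t1=4-11=-7
sub $t2, $t2, 5 → $t2=4-5=-1
and $t0, $t1, 15 → $t0=(-7)&15=9
lw $t5, (28) → $t5=M[28]=31
lw $t5, (32) → $t5=M[32]=40
sw $t1, (0) → M[0]=-7
halt.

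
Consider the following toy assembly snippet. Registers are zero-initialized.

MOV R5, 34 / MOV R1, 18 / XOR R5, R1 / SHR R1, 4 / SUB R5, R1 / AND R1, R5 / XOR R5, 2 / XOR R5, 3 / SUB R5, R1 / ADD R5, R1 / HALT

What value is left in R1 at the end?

1

MOV R5, 34 → R5=34
MOV R1, 18 → R1=18
XOR R5, R1 → R5=34^18=48
SHR R1, 4 → R1=18>>4=1
SUB R5, R1 → R5=48-1=47
AND R1, R5 → R1=1&47=1
XOR R5, 2 → R5=47^2=45
XOR R5, 3 → R5=45^3=46
SUB R5, R1 → R5=46-1=45
ADD R5, R1 → R5=45+1=46
halt.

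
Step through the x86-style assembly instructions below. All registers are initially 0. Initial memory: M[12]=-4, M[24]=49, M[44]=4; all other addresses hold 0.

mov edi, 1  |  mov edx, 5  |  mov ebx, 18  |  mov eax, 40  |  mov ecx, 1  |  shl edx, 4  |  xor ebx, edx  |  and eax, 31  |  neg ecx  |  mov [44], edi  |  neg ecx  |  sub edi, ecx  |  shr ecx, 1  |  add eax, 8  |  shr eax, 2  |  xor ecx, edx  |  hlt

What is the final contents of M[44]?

1

mov edi, 1 → edi=1
mov edx, 5 → edx=5
mov ebx, 18 → ebx=18
mov eax, 40 → eax=40
mov ecx, 1 → ecx=1
shl edx, 4 → edx=5<<4=80
xor ebx, edx → ebx=18^80=66
and eax, 31 → eax=40&31=8
neg ecx → ecx=-(1)=-1
mov [44], edi → M[44]=1
neg ecx → ecx=-(-1)=1
sub edi, ecx → edi=1-1=0
shr ecx, 1 → ecx=1>>1=0
add eax, 8 → eax=8+8=16
shr eax, 2 → eax=16>>2=4
xor ecx, edx → ecx=0^80=80
halt.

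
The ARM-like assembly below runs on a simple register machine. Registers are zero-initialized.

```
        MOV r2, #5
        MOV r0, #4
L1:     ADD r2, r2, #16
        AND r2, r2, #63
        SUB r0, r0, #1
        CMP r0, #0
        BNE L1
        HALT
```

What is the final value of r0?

after MOV r2, #5: r2=5
after MOV r0, #4: r0=4
after ADD r2, r2, #16: r2=5+16=21
after AND r2, r2, #63: r2=21&63=21
after SUB r0, r0, #1: r0=4-1=3
CMP r0, #0  (cmp 3,0)
BNE L1: taken
after ADD r2, r2, #16: r2=21+16=37
after AND r2, r2, #63: r2=37&63=37
after SUB r0, r0, #1: r0=3-1=2
CMP r0, #0  (cmp 2,0)
BNE L1: taken
after ADD r2, r2, #16: r2=37+16=53
after AND r2, r2, #63: r2=53&63=53
after SUB r0, r0, #1: r0=2-1=1
CMP r0, #0  (cmp 1,0)
BNE L1: taken
after ADD r2, r2, #16: r2=53+16=69
after AND r2, r2, #63: r2=69&63=5
after SUB r0, r0, #1: r0=1-1=0
CMP r0, #0  (cmp 0,0)
BNE L1: not taken
halt.

0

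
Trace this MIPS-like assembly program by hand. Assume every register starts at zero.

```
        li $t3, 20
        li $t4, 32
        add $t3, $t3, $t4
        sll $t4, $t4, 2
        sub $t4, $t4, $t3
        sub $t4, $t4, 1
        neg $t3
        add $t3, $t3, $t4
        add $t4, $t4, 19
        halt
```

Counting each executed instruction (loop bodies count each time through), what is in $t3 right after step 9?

li $t3, 20 → $t3=20
li $t4, 32 → $t4=32
add $t3, $t3, $t4 → $t3=20+32=52
sll $t4, $t4, 2 → $t4=32<<2=128
sub $t4, $t4, $t3 → $t4=128-52=76
sub $t4, $t4, 1 → $t4=76-1=75
neg $t3 → $t3=-(52)=-52
add $t3, $t3, $t4 → $t3=(-52)+75=23
add $t4, $t4, 19 → $t4=75+19=94
After step 9: $t3 = 23.

23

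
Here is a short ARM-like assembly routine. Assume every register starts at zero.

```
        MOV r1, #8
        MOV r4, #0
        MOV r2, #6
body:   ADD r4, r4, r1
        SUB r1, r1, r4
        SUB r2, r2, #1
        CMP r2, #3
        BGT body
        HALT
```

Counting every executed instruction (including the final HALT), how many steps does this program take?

MOV r1, #8 → r1=8
MOV r4, #0 → r4=0
MOV r2, #6 → r2=6
ADD r4, r4, r1 → r4=0+8=8
SUB r1, r1, r4 → r1=8-8=0
SUB r2, r2, #1 → r2=6-1=5
CMP r2, #3  (cmp 5,3)
BGT body: taken
ADD r4, r4, r1 → r4=8+0=8
SUB r1, r1, r4 → r1=0-8=-8
SUB r2, r2, #1 → r2=5-1=4
CMP r2, #3  (cmp 4,3)
BGT body: taken
ADD r4, r4, r1 → r4=8+(-8)=0
SUB r1, r1, r4 → r1=(-8)-0=-8
SUB r2, r2, #1 → r2=4-1=3
CMP r2, #3  (cmp 3,3)
BGT body: not taken
halt.
Total executed instructions: 19.

19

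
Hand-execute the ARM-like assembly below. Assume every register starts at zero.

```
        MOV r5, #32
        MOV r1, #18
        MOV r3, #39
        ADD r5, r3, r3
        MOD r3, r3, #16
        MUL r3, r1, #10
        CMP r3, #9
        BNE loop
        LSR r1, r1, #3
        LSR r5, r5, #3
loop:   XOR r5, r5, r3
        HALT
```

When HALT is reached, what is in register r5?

250

MOV r5, #32 → r5=32
MOV r1, #18 → r1=18
MOV r3, #39 → r3=39
ADD r5, r3, r3 → r5=39+39=78
MOD r3, r3, #16 → r3=39%16=7
MUL r3, r1, #10 → r3=18*10=180
CMP r3, #9  (cmp 180,9)
BNE loop: taken
XOR r5, r5, r3 → r5=78^180=250
halt.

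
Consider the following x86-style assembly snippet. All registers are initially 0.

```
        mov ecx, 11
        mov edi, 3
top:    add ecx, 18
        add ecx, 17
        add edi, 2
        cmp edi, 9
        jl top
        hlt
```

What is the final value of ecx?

mov ecx, 11 → ecx=11
mov edi, 3 → edi=3
add ecx, 18 → ecx=11+18=29
add ecx, 17 → ecx=29+17=46
add edi, 2 → edi=3+2=5
cmp edi, 9  (cmp 5,9)
jl top: taken
add ecx, 18 → ecx=46+18=64
add ecx, 17 → ecx=64+17=81
add edi, 2 → edi=5+2=7
cmp edi, 9  (cmp 7,9)
jl top: taken
add ecx, 18 → ecx=81+18=99
add ecx, 17 → ecx=99+17=116
add edi, 2 → edi=7+2=9
cmp edi, 9  (cmp 9,9)
jl top: not taken
halt.

116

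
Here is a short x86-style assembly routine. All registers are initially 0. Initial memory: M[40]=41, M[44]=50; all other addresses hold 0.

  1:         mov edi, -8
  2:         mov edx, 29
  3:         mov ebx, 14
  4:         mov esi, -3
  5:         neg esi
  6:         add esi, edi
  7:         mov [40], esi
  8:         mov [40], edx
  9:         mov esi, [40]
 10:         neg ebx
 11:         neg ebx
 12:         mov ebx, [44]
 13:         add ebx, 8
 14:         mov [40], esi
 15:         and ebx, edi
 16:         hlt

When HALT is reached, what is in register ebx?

mov edi, -8 → edi=-8
mov edx, 29 → edx=29
mov ebx, 14 → ebx=14
mov esi, -3 → esi=-3
neg esi → esi=-(-3)=3
add esi, edi → esi=3+(-8)=-5
mov [40], esi → M[40]=-5
mov [40], edx → M[40]=29
mov esi, [40] → esi=M[40]=29
neg ebx → ebx=-(14)=-14
neg ebx → ebx=-(-14)=14
mov ebx, [44] → ebx=M[44]=50
add ebx, 8 → ebx=50+8=58
mov [40], esi → M[40]=29
and ebx, edi → ebx=58&(-8)=56
halt.

56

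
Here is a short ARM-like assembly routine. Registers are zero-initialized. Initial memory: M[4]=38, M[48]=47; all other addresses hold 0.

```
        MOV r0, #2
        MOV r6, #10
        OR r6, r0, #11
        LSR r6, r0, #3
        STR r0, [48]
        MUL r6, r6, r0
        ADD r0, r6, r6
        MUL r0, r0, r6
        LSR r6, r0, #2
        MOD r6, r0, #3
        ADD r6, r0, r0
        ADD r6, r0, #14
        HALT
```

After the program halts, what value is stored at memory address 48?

2

MOV r0, #2 → r0=2
MOV r6, #10 → r6=10
OR r6, r0, #11 → r6=2|11=11
LSR r6, r0, #3 → r6=2>>3=0
STR r0, [48] → M[48]=2
MUL r6, r6, r0 → r6=0*2=0
ADD r0, r6, r6 → r0=0+0=0
MUL r0, r0, r6 → r0=0*0=0
LSR r6, r0, #2 → r6=0>>2=0
MOD r6, r0, #3 → r6=0%3=0
ADD r6, r0, r0 → r6=0+0=0
ADD r6, r0, #14 → r6=0+14=14
halt.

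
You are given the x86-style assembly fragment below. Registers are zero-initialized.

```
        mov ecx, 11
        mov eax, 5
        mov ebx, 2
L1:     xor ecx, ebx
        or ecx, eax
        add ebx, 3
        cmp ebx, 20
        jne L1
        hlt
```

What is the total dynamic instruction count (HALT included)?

34

ecx=11
eax=5
ebx=2
ecx=11^2=9
ecx=9|5=13
ebx=2+3=5
cmp ebx, 20  (cmp 5,20)
jne L1: taken
ecx=13^5=8
ecx=8|5=13
ebx=5+3=8
cmp ebx, 20  (cmp 8,20)
jne L1: taken
ecx=13^8=5
ecx=5|5=5
ebx=8+3=11
cmp ebx, 20  (cmp 11,20)
jne L1: taken
ecx=5^11=14
ecx=14|5=15
ebx=11+3=14
cmp ebx, 20  (cmp 14,20)
jne L1: taken
ecx=15^14=1
ecx=1|5=5
ebx=14+3=17
cmp ebx, 20  (cmp 17,20)
jne L1: taken
ecx=5^17=20
ecx=20|5=21
ebx=17+3=20
cmp ebx, 20  (cmp 20,20)
jne L1: not taken
halt.
Total executed instructions: 34.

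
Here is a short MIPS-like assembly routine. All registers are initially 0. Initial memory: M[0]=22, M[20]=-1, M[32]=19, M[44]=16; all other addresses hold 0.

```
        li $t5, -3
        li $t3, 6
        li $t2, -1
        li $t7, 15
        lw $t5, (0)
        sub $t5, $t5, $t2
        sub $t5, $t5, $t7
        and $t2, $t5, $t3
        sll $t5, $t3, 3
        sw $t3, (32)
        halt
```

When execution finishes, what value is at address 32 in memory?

$t5=-3
$t3=6
$t2=-1
$t7=15
$t5=M[0]=22
$t5=22-(-1)=23
$t5=23-15=8
$t2=8&6=0
$t5=6<<3=48
sw $t3, (32) → M[32]=6
halt.

6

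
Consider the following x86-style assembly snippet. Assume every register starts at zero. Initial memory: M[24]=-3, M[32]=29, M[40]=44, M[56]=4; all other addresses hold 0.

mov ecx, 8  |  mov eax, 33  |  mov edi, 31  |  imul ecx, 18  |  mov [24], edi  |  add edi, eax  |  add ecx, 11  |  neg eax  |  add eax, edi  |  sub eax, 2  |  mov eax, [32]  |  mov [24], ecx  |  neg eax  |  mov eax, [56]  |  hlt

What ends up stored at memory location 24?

mov ecx, 8 → ecx=8
mov eax, 33 → eax=33
mov edi, 31 → edi=31
imul ecx, 18 → ecx=8*18=144
mov [24], edi → M[24]=31
add edi, eax → edi=31+33=64
add ecx, 11 → ecx=144+11=155
neg eax → eax=-(33)=-33
add eax, edi → eax=(-33)+64=31
sub eax, 2 → eax=31-2=29
mov eax, [32] → eax=M[32]=29
mov [24], ecx → M[24]=155
neg eax → eax=-(29)=-29
mov eax, [56] → eax=M[56]=4
halt.

155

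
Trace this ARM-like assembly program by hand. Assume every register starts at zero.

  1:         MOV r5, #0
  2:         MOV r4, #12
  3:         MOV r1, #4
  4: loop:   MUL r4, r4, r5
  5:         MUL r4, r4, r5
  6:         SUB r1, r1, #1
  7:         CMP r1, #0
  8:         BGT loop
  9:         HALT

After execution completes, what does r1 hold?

0

MOV r5, #0 → r5=0
MOV r4, #12 → r4=12
MOV r1, #4 → r1=4
MUL r4, r4, r5 → r4=12*0=0
MUL r4, r4, r5 → r4=0*0=0
SUB r1, r1, #1 → r1=4-1=3
CMP r1, #0  (cmp 3,0)
BGT loop: taken
MUL r4, r4, r5 → r4=0*0=0
MUL r4, r4, r5 → r4=0*0=0
SUB r1, r1, #1 → r1=3-1=2
CMP r1, #0  (cmp 2,0)
BGT loop: taken
MUL r4, r4, r5 → r4=0*0=0
MUL r4, r4, r5 → r4=0*0=0
SUB r1, r1, #1 → r1=2-1=1
CMP r1, #0  (cmp 1,0)
BGT loop: taken
MUL r4, r4, r5 → r4=0*0=0
MUL r4, r4, r5 → r4=0*0=0
SUB r1, r1, #1 → r1=1-1=0
CMP r1, #0  (cmp 0,0)
BGT loop: not taken
halt.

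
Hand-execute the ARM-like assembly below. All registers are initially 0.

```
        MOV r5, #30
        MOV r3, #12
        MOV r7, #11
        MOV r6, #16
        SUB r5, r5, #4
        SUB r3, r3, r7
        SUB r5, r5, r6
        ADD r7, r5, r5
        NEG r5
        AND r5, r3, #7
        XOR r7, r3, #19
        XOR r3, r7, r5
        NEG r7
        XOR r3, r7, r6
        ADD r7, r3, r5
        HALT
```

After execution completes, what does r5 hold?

1

MOV r5, #30 → r5=30
MOV r3, #12 → r3=12
MOV r7, #11 → r7=11
MOV r6, #16 → r6=16
SUB r5, r5, #4 → r5=30-4=26
SUB r3, r3, r7 → r3=12-11=1
SUB r5, r5, r6 → r5=26-16=10
ADD r7, r5, r5 → r7=10+10=20
NEG r5 → r5=-(10)=-10
AND r5, r3, #7 → r5=1&7=1
XOR r7, r3, #19 → r7=1^19=18
XOR r3, r7, r5 → r3=18^1=19
NEG r7 → r7=-(18)=-18
XOR r3, r7, r6 → r3=(-18)^16=-2
ADD r7, r3, r5 → r7=(-2)+1=-1
halt.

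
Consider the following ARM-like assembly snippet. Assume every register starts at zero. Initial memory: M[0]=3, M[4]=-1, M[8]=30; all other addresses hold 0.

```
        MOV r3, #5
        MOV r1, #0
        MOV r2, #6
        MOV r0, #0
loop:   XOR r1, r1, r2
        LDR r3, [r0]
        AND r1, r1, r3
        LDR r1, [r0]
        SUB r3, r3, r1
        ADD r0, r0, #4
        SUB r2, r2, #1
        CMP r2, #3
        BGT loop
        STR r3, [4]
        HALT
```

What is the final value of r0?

12

r3=5
r1=0
r2=6
r0=0
r1=0^6=6
r3=M[0]=3
r1=6&3=2
r1=M[0]=3
r3=3-3=0
r0=0+4=4
r2=6-1=5
CMP r2, #3  (cmp 5,3)
BGT loop: taken
r1=3^5=6
r3=M[4]=-1
r1=6&(-1)=6
r1=M[4]=-1
r3=(-1)-(-1)=0
r0=4+4=8
r2=5-1=4
CMP r2, #3  (cmp 4,3)
BGT loop: taken
r1=(-1)^4=-5
r3=M[8]=30
r1=(-5)&30=26
r1=M[8]=30
r3=30-30=0
r0=8+4=12
r2=4-1=3
CMP r2, #3  (cmp 3,3)
BGT loop: not taken
STR r3, [4] → M[4]=0
halt.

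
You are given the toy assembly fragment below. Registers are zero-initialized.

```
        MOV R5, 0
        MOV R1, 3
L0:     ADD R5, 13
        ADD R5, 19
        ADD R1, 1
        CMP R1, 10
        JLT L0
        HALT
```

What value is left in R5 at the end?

R5=0
R1=3
R5=0+13=13
R5=13+19=32
R1=3+1=4
CMP R1, 10  (cmp 4,10)
JLT L0: taken
R5=32+13=45
R5=45+19=64
R1=4+1=5
CMP R1, 10  (cmp 5,10)
JLT L0: taken
R5=64+13=77
R5=77+19=96
R1=5+1=6
CMP R1, 10  (cmp 6,10)
JLT L0: taken
R5=96+13=109
R5=109+19=128
R1=6+1=7
CMP R1, 10  (cmp 7,10)
JLT L0: taken
R5=128+13=141
R5=141+19=160
R1=7+1=8
CMP R1, 10  (cmp 8,10)
JLT L0: taken
R5=160+13=173
R5=173+19=192
R1=8+1=9
CMP R1, 10  (cmp 9,10)
JLT L0: taken
R5=192+13=205
R5=205+19=224
R1=9+1=10
CMP R1, 10  (cmp 10,10)
JLT L0: not taken
halt.

224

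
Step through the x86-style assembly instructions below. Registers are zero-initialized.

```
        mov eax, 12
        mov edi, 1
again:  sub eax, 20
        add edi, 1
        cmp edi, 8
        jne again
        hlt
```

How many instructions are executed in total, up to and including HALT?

31

mov eax, 12 → eax=12
mov edi, 1 → edi=1
sub eax, 20 → eax=12-20=-8
add edi, 1 → edi=1+1=2
cmp edi, 8  (cmp 2,8)
jne again: taken
sub eax, 20 → eax=(-8)-20=-28
add edi, 1 → edi=2+1=3
cmp edi, 8  (cmp 3,8)
jne again: taken
sub eax, 20 → eax=(-28)-20=-48
add edi, 1 → edi=3+1=4
cmp edi, 8  (cmp 4,8)
jne again: taken
sub eax, 20 → eax=(-48)-20=-68
add edi, 1 → edi=4+1=5
cmp edi, 8  (cmp 5,8)
jne again: taken
sub eax, 20 → eax=(-68)-20=-88
add edi, 1 → edi=5+1=6
cmp edi, 8  (cmp 6,8)
jne again: taken
sub eax, 20 → eax=(-88)-20=-108
add edi, 1 → edi=6+1=7
cmp edi, 8  (cmp 7,8)
jne again: taken
sub eax, 20 → eax=(-108)-20=-128
add edi, 1 → edi=7+1=8
cmp edi, 8  (cmp 8,8)
jne again: not taken
halt.
Total executed instructions: 31.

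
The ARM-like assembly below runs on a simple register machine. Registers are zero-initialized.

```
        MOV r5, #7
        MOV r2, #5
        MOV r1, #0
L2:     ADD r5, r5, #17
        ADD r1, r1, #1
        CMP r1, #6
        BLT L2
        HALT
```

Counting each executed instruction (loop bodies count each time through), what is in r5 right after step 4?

24

after MOV r5, #7: r5=7
after MOV r2, #5: r2=5
after MOV r1, #0: r1=0
after ADD r5, r5, #17: r5=7+17=24
After step 4: r5 = 24.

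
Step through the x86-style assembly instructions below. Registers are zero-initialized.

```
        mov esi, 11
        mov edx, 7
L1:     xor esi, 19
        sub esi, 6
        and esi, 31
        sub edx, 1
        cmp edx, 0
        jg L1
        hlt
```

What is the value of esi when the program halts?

2

esi=11
edx=7
esi=11^19=24
esi=24-6=18
esi=18&31=18
edx=7-1=6
cmp edx, 0  (cmp 6,0)
jg L1: taken
esi=18^19=1
esi=1-6=-5
esi=(-5)&31=27
edx=6-1=5
cmp edx, 0  (cmp 5,0)
jg L1: taken
esi=27^19=8
esi=8-6=2
esi=2&31=2
edx=5-1=4
cmp edx, 0  (cmp 4,0)
jg L1: taken
esi=2^19=17
esi=17-6=11
esi=11&31=11
edx=4-1=3
cmp edx, 0  (cmp 3,0)
jg L1: taken
esi=11^19=24
esi=24-6=18
esi=18&31=18
edx=3-1=2
cmp edx, 0  (cmp 2,0)
jg L1: taken
esi=18^19=1
esi=1-6=-5
esi=(-5)&31=27
edx=2-1=1
cmp edx, 0  (cmp 1,0)
jg L1: taken
esi=27^19=8
esi=8-6=2
esi=2&31=2
edx=1-1=0
cmp edx, 0  (cmp 0,0)
jg L1: not taken
halt.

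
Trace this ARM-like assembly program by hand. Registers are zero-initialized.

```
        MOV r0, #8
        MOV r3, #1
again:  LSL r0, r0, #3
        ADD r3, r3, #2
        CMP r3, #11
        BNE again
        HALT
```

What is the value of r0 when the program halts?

262144

r0=8
r3=1
r0=8<<3=64
r3=1+2=3
CMP r3, #11  (cmp 3,11)
BNE again: taken
r0=64<<3=512
r3=3+2=5
CMP r3, #11  (cmp 5,11)
BNE again: taken
r0=512<<3=4096
r3=5+2=7
CMP r3, #11  (cmp 7,11)
BNE again: taken
r0=4096<<3=32768
r3=7+2=9
CMP r3, #11  (cmp 9,11)
BNE again: taken
r0=32768<<3=262144
r3=9+2=11
CMP r3, #11  (cmp 11,11)
BNE again: not taken
halt.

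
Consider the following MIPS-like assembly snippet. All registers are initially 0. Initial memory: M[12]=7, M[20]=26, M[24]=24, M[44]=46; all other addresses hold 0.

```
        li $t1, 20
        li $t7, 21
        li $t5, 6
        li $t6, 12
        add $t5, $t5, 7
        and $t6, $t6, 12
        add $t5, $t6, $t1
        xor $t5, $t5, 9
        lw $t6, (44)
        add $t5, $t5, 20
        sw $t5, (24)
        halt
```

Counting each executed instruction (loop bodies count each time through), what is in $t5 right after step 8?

41

after li $t1, 20: $t1=20
after li $t7, 21: $t7=21
after li $t5, 6: $t5=6
after li $t6, 12: $t6=12
after add $t5, $t5, 7: $t5=6+7=13
after and $t6, $t6, 12: $t6=12&12=12
after add $t5, $t6, $t1: $t5=12+20=32
after xor $t5, $t5, 9: $t5=32^9=41
After step 8: $t5 = 41.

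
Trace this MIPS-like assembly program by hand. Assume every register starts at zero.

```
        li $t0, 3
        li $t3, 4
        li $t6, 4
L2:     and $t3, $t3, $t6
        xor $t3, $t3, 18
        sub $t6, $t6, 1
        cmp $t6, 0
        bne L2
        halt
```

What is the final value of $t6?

after li $t0, 3: $t0=3
after li $t3, 4: $t3=4
after li $t6, 4: $t6=4
after and $t3, $t3, $t6: $t3=4&4=4
after xor $t3, $t3, 18: $t3=4^18=22
after sub $t6, $t6, 1: $t6=4-1=3
cmp $t6, 0  (cmp 3,0)
bne L2: taken
after and $t3, $t3, $t6: $t3=22&3=2
after xor $t3, $t3, 18: $t3=2^18=16
after sub $t6, $t6, 1: $t6=3-1=2
cmp $t6, 0  (cmp 2,0)
bne L2: taken
after and $t3, $t3, $t6: $t3=16&2=0
after xor $t3, $t3, 18: $t3=0^18=18
after sub $t6, $t6, 1: $t6=2-1=1
cmp $t6, 0  (cmp 1,0)
bne L2: taken
after and $t3, $t3, $t6: $t3=18&1=0
after xor $t3, $t3, 18: $t3=0^18=18
after sub $t6, $t6, 1: $t6=1-1=0
cmp $t6, 0  (cmp 0,0)
bne L2: not taken
halt.

0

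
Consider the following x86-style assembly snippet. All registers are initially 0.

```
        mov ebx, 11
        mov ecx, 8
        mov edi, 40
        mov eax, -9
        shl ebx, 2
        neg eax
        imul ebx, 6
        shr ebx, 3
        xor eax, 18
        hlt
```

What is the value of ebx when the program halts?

after mov ebx, 11: ebx=11
after mov ecx, 8: ecx=8
after mov edi, 40: edi=40
after mov eax, -9: eax=-9
after shl ebx, 2: ebx=11<<2=44
after neg eax: eax=-(-9)=9
after imul ebx, 6: ebx=44*6=264
after shr ebx, 3: ebx=264>>3=33
after xor eax, 18: eax=9^18=27
halt.

33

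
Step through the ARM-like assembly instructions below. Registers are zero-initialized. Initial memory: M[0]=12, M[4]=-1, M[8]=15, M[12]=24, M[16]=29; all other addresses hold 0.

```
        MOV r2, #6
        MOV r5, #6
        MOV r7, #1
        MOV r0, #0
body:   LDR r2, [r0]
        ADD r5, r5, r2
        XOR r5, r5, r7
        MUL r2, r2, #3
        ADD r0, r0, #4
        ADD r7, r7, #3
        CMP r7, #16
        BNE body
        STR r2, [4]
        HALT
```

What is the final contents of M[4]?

87

r2=6
r5=6
r7=1
r0=0
r2=M[0]=12
r5=6+12=18
r5=18^1=19
r2=12*3=36
r0=0+4=4
r7=1+3=4
CMP r7, #16  (cmp 4,16)
BNE body: taken
r2=M[4]=-1
r5=19+(-1)=18
r5=18^4=22
r2=(-1)*3=-3
r0=4+4=8
r7=4+3=7
CMP r7, #16  (cmp 7,16)
BNE body: taken
r2=M[8]=15
r5=22+15=37
r5=37^7=34
r2=15*3=45
r0=8+4=12
r7=7+3=10
CMP r7, #16  (cmp 10,16)
BNE body: taken
r2=M[12]=24
r5=34+24=58
r5=58^10=48
r2=24*3=72
r0=12+4=16
r7=10+3=13
CMP r7, #16  (cmp 13,16)
BNE body: taken
r2=M[16]=29
r5=48+29=77
r5=77^13=64
r2=29*3=87
r0=16+4=20
r7=13+3=16
CMP r7, #16  (cmp 16,16)
BNE body: not taken
STR r2, [4] → M[4]=87
halt.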